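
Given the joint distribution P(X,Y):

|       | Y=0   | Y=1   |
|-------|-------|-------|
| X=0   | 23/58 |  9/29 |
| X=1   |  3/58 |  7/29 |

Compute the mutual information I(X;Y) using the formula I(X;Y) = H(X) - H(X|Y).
0.0959 bits

I(X;Y) = H(X) - H(X|Y)

Marginal of X (row sums):
  P(X=0) = 23/58 + 9/29 = 41/58
  P(X=1) = 3/58 + 7/29 = 17/58
H(X) = -[(41/58)·log₂(41/58) + (17/58)·log₂(17/58)]
  = 0.353752 + 0.518945 = 0.87270 bits

Marginal of Y (column sums):
  P(Y=0) = 23/58 + 3/58 = 13/29
  P(Y=1) = 9/29 + 7/29 = 16/29
H(X|Y) = Σ_y P(y)·H(X|Y=y):
  Y=0: P(Y=0) = 13/29, P(X|Y=0) = (23/26, 3/26) → H(X|Y=0) = 0.515947
  Y=1: P(Y=1) = 16/29, P(X|Y=1) = (9/16, 7/16) → H(X|Y=1) = 0.988699
H(X|Y) = (13/29)·0.515947 + (16/29)·0.988699 = 0.77678 bits

I(X;Y) = H(X) - H(X|Y) = 0.87270 - 0.77678 = 0.0959 bits

Cross-check via I(X;Y) = H(X) + H(Y) - H(X,Y): computing H(Y) from the column sums and H(X,Y) from the 4 cells in the same way gives H(Y) = 0.99227 bits and H(X,Y) = 1.76904 bits, so
I(X;Y) = 0.87270 + 0.99227 - 1.76904 = 0.0959 bits ✓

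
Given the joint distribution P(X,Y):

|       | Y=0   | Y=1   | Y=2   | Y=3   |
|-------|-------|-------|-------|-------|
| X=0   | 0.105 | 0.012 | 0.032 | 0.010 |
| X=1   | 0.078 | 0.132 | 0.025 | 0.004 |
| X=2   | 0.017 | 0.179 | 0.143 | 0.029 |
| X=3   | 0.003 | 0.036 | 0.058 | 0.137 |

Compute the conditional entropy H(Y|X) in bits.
1.4670 bits

H(Y|X) = H(X,Y) - H(X)

H(X,Y) = -Σ_{x,y} P(x,y) log₂ P(x,y). Per-cell terms -P(x,y)·log₂P(x,y):
  X=0: 0.34141, 0.07657, 0.15891, 0.06644
  X=1: 0.28707, 0.38562, 0.13305, 0.03186
  X=2: 0.09993, 0.44427, 0.40125, 0.14813
  X=3: 0.02514, 0.17265, 0.23825, 0.39288
Sum of the 16 terms: H(X,Y) = 3.4034 bits

Marginal of X (row sums):
  P(X=0) = 0.105 + 0.012 + 0.032 + 0.010 = 0.159
  P(X=1) = 0.078 + 0.132 + 0.025 + 0.004 = 0.239
  P(X=2) = 0.017 + 0.179 + 0.143 + 0.029 = 0.368
  P(X=3) = 0.003 + 0.036 + 0.058 + 0.137 = 0.234
H(X) = -[0.159·log₂(0.159) + 0.239·log₂(0.239) + 0.368·log₂(0.368) + 0.234·log₂(0.234)]
  = 0.42181 + 0.49352 + 0.53074 + 0.49033 = 1.9364 bits

H(Y|X) = H(X,Y) - H(X) = 3.4034 - 1.9364 = 1.4670 bits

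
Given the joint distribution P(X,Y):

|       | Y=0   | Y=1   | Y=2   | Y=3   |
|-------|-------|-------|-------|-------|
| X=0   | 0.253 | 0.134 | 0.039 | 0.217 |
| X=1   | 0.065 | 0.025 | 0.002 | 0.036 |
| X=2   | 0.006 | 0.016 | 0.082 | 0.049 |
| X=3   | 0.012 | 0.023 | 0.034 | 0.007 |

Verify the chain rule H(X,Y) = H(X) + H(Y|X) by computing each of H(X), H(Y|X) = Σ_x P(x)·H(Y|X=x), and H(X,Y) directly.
H(X) = 1.4862 bits, H(Y|X) = 1.7113 bits, H(X,Y) = 3.1975 bits

Marginal of X (row sums):
  P(X=0) = 0.253 + 0.134 + 0.039 + 0.217 = 0.643
  P(X=1) = 0.065 + 0.025 + 0.002 + 0.036 = 0.128
  P(X=2) = 0.006 + 0.016 + 0.082 + 0.049 = 0.153
  P(X=3) = 0.012 + 0.023 + 0.034 + 0.007 = 0.076
H(X) = -[0.643·log₂(0.643) + 0.128·log₂(0.128) + 0.153·log₂(0.153) + 0.076·log₂(0.076)]
  = 0.40966 + 0.37962 + 0.41438 + 0.28256 = 1.4862 bits

H(Y|X) = Σ_x P(x)·H(Y|X=x):
  X=0: P(X=0) = 0.643, P(Y|X=0) = (253/643, 134/643, 39/643, 217/643) → H(Y|X=0) = 1.77511
  X=1: P(X=1) = 0.128, P(Y|X=1) = (65/128, 25/128, 1/64, 9/32) → H(Y|X=1) = 1.56510
  X=2: P(X=2) = 0.153, P(Y|X=2) = (2/51, 16/153, 82/153, 49/153) → H(Y|X=2) = 1.53223
  X=3: P(X=3) = 0.076, P(Y|X=3) = (3/19, 23/76, 17/38, 7/76) → H(Y|X=3) = 1.77837
H(Y|X) = 0.643·1.77511 + 0.128·1.56510 + 0.153·1.53223 + 0.076·1.77837 = 1.7113 bits

H(X,Y) = -Σ_{x,y} P(x,y) log₂ P(x,y). Per-cell terms -P(x,y)·log₂P(x,y):
  X=0: 0.50165, 0.38856, 0.18253, 0.47832
  X=1: 0.25632, 0.13305, 0.01793, 0.17265
  X=2: 0.04428, 0.09545, 0.29588, 0.21320
  X=3: 0.07657, 0.12517, 0.16586, 0.05011
Sum of the 16 terms: H(X,Y) = 3.1975 bits

Chain rule check:
  H(X) + H(Y|X) = 1.4862 + 1.7113 = 3.1975 bits
  H(X,Y) = 3.1975 bits
✓ Chain rule verified.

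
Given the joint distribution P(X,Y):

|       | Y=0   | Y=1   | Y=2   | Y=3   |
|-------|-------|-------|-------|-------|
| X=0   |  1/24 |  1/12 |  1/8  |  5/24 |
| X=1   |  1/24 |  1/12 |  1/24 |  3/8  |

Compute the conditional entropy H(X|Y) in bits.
0.9337 bits

H(X|Y) = H(X,Y) - H(Y)

H(X,Y) = -Σ_{x,y} P(x,y) log₂ P(x,y). Per-cell terms -P(x,y)·log₂P(x,y):
  X=0: 0.19104, 0.29875, 0.37500, 0.47147
  X=1: 0.19104, 0.29875, 0.19104, 0.53064
Sum of the 8 terms: H(X,Y) = 2.5477 bits

Marginal of Y (column sums):
  P(Y=0) = 1/24 + 1/24 = 1/12
  P(Y=1) = 1/12 + 1/12 = 1/6
  P(Y=2) = 1/8 + 1/24 = 1/6
  P(Y=3) = 5/24 + 3/8 = 7/12
H(Y) = -[(1/12)·log₂(1/12) + (1/6)·log₂(1/6) + (1/6)·log₂(1/6) + (7/12)·log₂(7/12)]
  = 0.29875 + 0.43083 + 0.43083 + 0.45360 = 1.6140 bits

H(X|Y) = H(X,Y) - H(Y) = 2.5477 - 1.6140 = 0.9337 bits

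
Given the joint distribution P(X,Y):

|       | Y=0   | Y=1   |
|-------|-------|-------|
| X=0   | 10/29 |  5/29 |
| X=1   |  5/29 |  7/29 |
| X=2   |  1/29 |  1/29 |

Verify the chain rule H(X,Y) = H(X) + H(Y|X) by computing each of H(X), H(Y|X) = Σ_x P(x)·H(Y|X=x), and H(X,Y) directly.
H(X) = 1.2848 bits, H(Y|X) = 0.9494 bits, H(X,Y) = 2.2342 bits

Marginal of X (row sums):
  P(X=0) = 10/29 + 5/29 = 15/29
  P(X=1) = 5/29 + 7/29 = 12/29
  P(X=2) = 1/29 + 1/29 = 2/29
H(X) = -[(15/29)·log₂(15/29) + (12/29)·log₂(12/29) + (2/29)·log₂(2/29)]
  = 0.49194 + 0.52677 + 0.26607 = 1.2848 bits

H(Y|X) = Σ_x P(x)·H(Y|X=x):
  X=0: P(X=0) = 15/29, P(Y|X=0) = (2/3, 1/3) → H(Y|X=0) = 0.91830
  X=1: P(X=1) = 12/29, P(Y|X=1) = (5/12, 7/12) → H(Y|X=1) = 0.97987
  X=2: P(X=2) = 2/29, P(Y|X=2) = (1/2, 1/2) → H(Y|X=2) = 1.00000
H(Y|X) = (15/29)·0.91830 + (12/29)·0.97987 + (2/29)·1.00000 = 0.9494 bits

H(X,Y) = -Σ_{x,y} P(x,y) log₂ P(x,y). Per-cell terms -P(x,y)·log₂P(x,y):
  X=0: 0.52967, 0.43725
  X=1: 0.43725, 0.49498
  X=2: 0.16752, 0.16752
Sum of the 6 terms: H(X,Y) = 2.2342 bits

Chain rule check:
  H(X) + H(Y|X) = 1.2848 + 0.9494 = 2.2342 bits
  H(X,Y) = 2.2342 bits
✓ Chain rule verified.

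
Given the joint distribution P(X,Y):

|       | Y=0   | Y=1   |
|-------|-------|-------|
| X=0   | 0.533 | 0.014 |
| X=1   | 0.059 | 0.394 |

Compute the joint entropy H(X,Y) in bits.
1.3404 bits

H(X,Y) = -Σ_{x,y} P(x,y) log₂ P(x,y). Per-cell terms -P(x,y)·log₂P(x,y):
  X=0: 0.4839, 0.0862
  X=1: 0.2409, 0.5294
Sum of the 4 terms: H(X,Y) = 1.3404 bits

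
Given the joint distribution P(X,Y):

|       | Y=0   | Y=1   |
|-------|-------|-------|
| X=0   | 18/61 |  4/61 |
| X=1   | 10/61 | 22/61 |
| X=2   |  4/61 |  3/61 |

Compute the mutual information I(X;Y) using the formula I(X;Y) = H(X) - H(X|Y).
0.1684 bits

I(X;Y) = H(X) - H(X|Y)

Marginal of X (row sums):
  P(X=0) = 18/61 + 4/61 = 22/61
  P(X=1) = 10/61 + 22/61 = 32/61
  P(X=2) = 4/61 + 3/61 = 7/61
H(X) = -[(22/61)·log₂(22/61) + (32/61)·log₂(32/61) + (7/61)·log₂(7/61)]
  = 0.53063 + 0.48826 + 0.35842 = 1.37731 bits

Marginal of Y (column sums):
  P(Y=0) = 18/61 + 10/61 + 4/61 = 32/61
  P(Y=1) = 4/61 + 22/61 + 3/61 = 29/61
H(X|Y) = Σ_y P(y)·H(X|Y=y):
  Y=0: P(Y=0) = 32/61, P(X|Y=0) = (9/16, 5/16, 1/8) → H(X|Y=0) = 1.36631
  Y=1: P(Y=1) = 29/61, P(X|Y=1) = (4/29, 22/29, 3/29) → H(X|Y=1) = 1.03514
H(X|Y) = (32/61)·1.36631 + (29/61)·1.03514 = 1.20887 bits

I(X;Y) = H(X) - H(X|Y) = 1.37731 - 1.20887 = 0.1684 bits

Cross-check via I(X;Y) = H(X) + H(Y) - H(X,Y): computing H(Y) from the column sums and H(X,Y) from the 6 cells in the same way gives H(Y) = 0.99825 bits and H(X,Y) = 2.20713 bits, so
I(X;Y) = 1.37731 + 0.99825 - 2.20713 = 0.1684 bits ✓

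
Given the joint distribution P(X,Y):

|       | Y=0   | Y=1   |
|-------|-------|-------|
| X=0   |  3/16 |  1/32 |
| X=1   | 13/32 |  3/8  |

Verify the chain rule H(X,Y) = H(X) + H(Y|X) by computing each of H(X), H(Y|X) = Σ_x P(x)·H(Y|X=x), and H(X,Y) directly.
H(X) = 0.7579 bits, H(Y|X) = 0.9098 bits, H(X,Y) = 1.6677 bits

Marginal of X (row sums):
  P(X=0) = 3/16 + 1/32 = 7/32
  P(X=1) = 13/32 + 3/8 = 25/32
H(X) = -[(7/32)·log₂(7/32) + (25/32)·log₂(25/32)]
  = 0.47964 + 0.27824 = 0.7579 bits

H(Y|X) = Σ_x P(x)·H(Y|X=x):
  X=0: P(X=0) = 7/32, P(Y|X=0) = (6/7, 1/7) → H(Y|X=0) = 0.59167
  X=1: P(X=1) = 25/32, P(Y|X=1) = (13/25, 12/25) → H(Y|X=1) = 0.99885
H(Y|X) = (7/32)·0.59167 + (25/32)·0.99885 = 0.9098 bits

H(X,Y) = -Σ_{x,y} P(x,y) log₂ P(x,y). Per-cell terms -P(x,y)·log₂P(x,y):
  X=0: 0.45282, 0.15625
  X=1: 0.52795, 0.53064
Sum of the 4 terms: H(X,Y) = 1.6677 bits

Chain rule check:
  H(X) + H(Y|X) = 0.7579 + 0.9098 = 1.6677 bits
  H(X,Y) = 1.6677 bits
✓ Chain rule verified.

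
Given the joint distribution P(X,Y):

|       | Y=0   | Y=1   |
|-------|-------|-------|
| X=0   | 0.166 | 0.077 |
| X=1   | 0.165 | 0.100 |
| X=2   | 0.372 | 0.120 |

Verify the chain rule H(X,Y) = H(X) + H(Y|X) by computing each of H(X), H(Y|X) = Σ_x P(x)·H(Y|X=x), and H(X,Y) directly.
H(X) = 1.5071 bits, H(Y|X) = 0.8666 bits, H(X,Y) = 2.3738 bits

Marginal of X (row sums):
  P(X=0) = 0.166 + 0.077 = 0.243
  P(X=1) = 0.165 + 0.100 = 0.265
  P(X=2) = 0.372 + 0.120 = 0.492
H(X) = -[0.243·log₂(0.243) + 0.265·log₂(0.265) + 0.492·log₂(0.492)]
  = 0.4960 + 0.5077 + 0.5034 = 1.5071 bits

H(Y|X) = Σ_x P(x)·H(Y|X=x):
  X=0: P(X=0) = 0.243, P(Y|X=0) = (166/243, 77/243) → H(Y|X=0) = 0.9009
  X=1: P(X=1) = 0.265, P(Y|X=1) = (33/53, 20/53) → H(Y|X=1) = 0.9562
  X=2: P(X=2) = 0.492, P(Y|X=2) = (31/41, 10/41) → H(Y|X=2) = 0.8015
H(Y|X) = 0.243·0.9009 + 0.265·0.9562 + 0.492·0.8015 = 0.8666 bits

H(X,Y) = -Σ_{x,y} P(x,y) log₂ P(x,y). Per-cell terms -P(x,y)·log₂P(x,y):
  X=0: 0.4301, 0.2848
  X=1: 0.4289, 0.3322
  X=2: 0.5307, 0.3671
Sum of the 6 terms: H(X,Y) = 2.3738 bits

Chain rule check:
  H(X) + H(Y|X) = 1.5071 + 0.8666 = 2.3737 bits
  H(X,Y) = 2.3738 bits
✓ Chain rule verified (Δ = 0.0001 is 4-dp rounding noise: each of the three values was rounded independently).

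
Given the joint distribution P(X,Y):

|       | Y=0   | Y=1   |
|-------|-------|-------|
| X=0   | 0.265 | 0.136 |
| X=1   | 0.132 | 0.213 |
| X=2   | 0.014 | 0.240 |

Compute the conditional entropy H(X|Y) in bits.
1.3633 bits

H(X|Y) = H(X,Y) - H(Y)

H(X,Y) = -Σ_{x,y} P(x,y) log₂ P(x,y). Per-cell terms -P(x,y)·log₂P(x,y):
  X=0: 0.507723, 0.391452
  X=1: 0.385624, 0.475219
  X=2: 0.086218, 0.494134
Sum of the 6 terms: H(X,Y) = 2.340370 bits

Marginal of Y (column sums):
  P(Y=0) = 0.265 + 0.132 + 0.014 = 0.411
  P(Y=1) = 0.136 + 0.213 + 0.240 = 0.589
H(Y) = -[0.411·log₂(0.411) + 0.589·log₂(0.589)]
  = 0.527227 + 0.449796 = 0.977023 bits

H(X|Y) = H(X,Y) - H(Y) = 2.340370 - 0.977023 = 1.3633 bits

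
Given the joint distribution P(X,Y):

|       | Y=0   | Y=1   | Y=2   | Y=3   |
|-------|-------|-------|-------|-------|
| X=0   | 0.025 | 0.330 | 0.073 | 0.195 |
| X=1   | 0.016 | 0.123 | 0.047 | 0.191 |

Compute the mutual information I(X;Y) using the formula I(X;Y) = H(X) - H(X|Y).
0.0323 bits

I(X;Y) = H(X) - H(X|Y)

Marginal of X (row sums):
  P(X=0) = 0.025 + 0.330 + 0.073 + 0.195 = 0.623
  P(X=1) = 0.016 + 0.123 + 0.047 + 0.191 = 0.377
H(X) = -[0.623·log₂(0.623) + 0.377·log₂(0.377)]
  = 0.4253 + 0.5306 = 0.9559 bits

Marginal of Y (column sums):
  P(Y=0) = 0.025 + 0.016 = 0.041
  P(Y=1) = 0.330 + 0.123 = 0.453
  P(Y=2) = 0.073 + 0.047 = 0.120
  P(Y=3) = 0.195 + 0.191 = 0.386
H(X|Y) = Σ_y P(y)·H(X|Y=y):
  Y=0: P(Y=0) = 0.041, P(X|Y=0) = (25/41, 16/41) → H(X|Y=0) = 0.9650
  Y=1: P(Y=1) = 0.453, P(X|Y=1) = (110/151, 41/151) → H(X|Y=1) = 0.8436
  Y=2: P(Y=2) = 0.120, P(X|Y=2) = (73/120, 47/120) → H(X|Y=2) = 0.9659
  Y=3: P(Y=3) = 0.386, P(X|Y=3) = (195/386, 191/386) → H(X|Y=3) = 0.9999
H(X|Y) = 0.041·0.9650 + 0.453·0.8436 + 0.120·0.9659 + 0.386·0.9999 = 0.9236 bits

I(X;Y) = H(X) - H(X|Y) = 0.9559 - 0.9236 = 0.0323 bits

Cross-check via I(X;Y) = H(X) + H(Y) - H(X,Y): computing H(Y) from the column sums and H(X,Y) from the 8 cells in the same way gives H(Y) = 1.6036 bits and H(X,Y) = 2.5272 bits, so
I(X;Y) = 0.9559 + 1.6036 - 2.5272 = 0.0323 bits ✓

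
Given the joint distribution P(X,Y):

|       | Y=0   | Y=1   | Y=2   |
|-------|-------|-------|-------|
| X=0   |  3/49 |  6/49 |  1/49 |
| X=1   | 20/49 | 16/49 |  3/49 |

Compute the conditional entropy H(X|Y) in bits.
0.7080 bits

H(X|Y) = H(X,Y) - H(Y)

H(X,Y) = -Σ_{x,y} P(x,y) log₂ P(x,y). Per-cell terms -P(x,y)·log₂P(x,y):
  X=0: 0.2467192, 0.3709895, 0.1145859
  X=1: 0.5276660, 0.5272522, 0.2467192
Sum of the 6 terms: H(X,Y) = 2.033932 bits

Marginal of Y (column sums):
  P(Y=0) = 3/49 + 20/49 = 23/49
  P(Y=1) = 6/49 + 16/49 = 22/49
  P(Y=2) = 1/49 + 3/49 = 4/49
H(Y) = -[(23/49)·log₂(23/49) + (22/49)·log₂(22/49) + (4/49)·log₂(4/49)]
  = 0.5121715 + 0.5186963 + 0.2950784 = 1.325946 bits

H(X|Y) = H(X,Y) - H(Y) = 2.033932 - 1.325946 = 0.7080 bits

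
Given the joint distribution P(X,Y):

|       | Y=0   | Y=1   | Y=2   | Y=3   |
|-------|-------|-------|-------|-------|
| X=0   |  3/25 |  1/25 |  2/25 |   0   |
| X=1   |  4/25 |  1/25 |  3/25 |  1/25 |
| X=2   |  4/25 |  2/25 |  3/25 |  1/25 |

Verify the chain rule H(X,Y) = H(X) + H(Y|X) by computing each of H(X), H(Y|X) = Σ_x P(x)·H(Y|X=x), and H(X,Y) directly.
H(X) = 1.5535 bits, H(Y|X) = 1.7197 bits, H(X,Y) = 3.2733 bits

Marginal of X (row sums):
  P(X=0) = 3/25 + 1/25 + 2/25 + 0 = 6/25
  P(X=1) = 4/25 + 1/25 + 3/25 + 1/25 = 9/25
  P(X=2) = 4/25 + 2/25 + 3/25 + 1/25 = 2/5
H(X) = -[(6/25)·log₂(6/25) + (9/25)·log₂(9/25) + (2/5)·log₂(2/5)]
  = 0.494134 + 0.530615 + 0.528771 = 1.5535 bits

H(Y|X) = Σ_x P(x)·H(Y|X=x):
  X=0: P(X=0) = 6/25, P(Y|X=0) = (1/2, 1/6, 1/3, 0) → H(Y|X=0) = 1.459148
  X=1: P(X=1) = 9/25, P(Y|X=1) = (4/9, 1/9, 1/3, 1/9) → H(Y|X=1) = 1.752715
  X=2: P(X=2) = 2/5, P(Y|X=2) = (2/5, 1/5, 3/10, 1/10) → H(Y|X=2) = 1.846439
H(Y|X) = (6/25)·1.459148 + (9/25)·1.752715 + (2/5)·1.846439 = 1.7197 bits

H(X,Y) = -Σ_{x,y} P(x,y) log₂ P(x,y). Per-cell terms -P(x,y)·log₂P(x,y):
  X=0: 0.367067, 0.185754, 0.291508, 0.000000
  X=1: 0.423017, 0.185754, 0.367067, 0.185754
  X=2: 0.423017, 0.291508, 0.367067, 0.185754
  (cells with P = 0 contribute 0)
Sum of the 12 terms: H(X,Y) = 3.2733 bits

Chain rule check:
  H(X) + H(Y|X) = 1.5535 + 1.7197 = 3.2732 bits
  H(X,Y) = 3.2733 bits
✓ Chain rule verified (Δ = 0.0001 is 4-dp rounding noise: each of the three values was rounded independently).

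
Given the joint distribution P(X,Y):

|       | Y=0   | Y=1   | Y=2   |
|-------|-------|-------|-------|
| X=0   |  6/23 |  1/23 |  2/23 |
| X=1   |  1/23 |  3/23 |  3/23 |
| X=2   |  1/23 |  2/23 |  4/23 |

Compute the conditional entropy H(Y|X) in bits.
1.3397 bits

H(Y|X) = H(X,Y) - H(X)

H(X,Y) = -Σ_{x,y} P(x,y) log₂ P(x,y). Per-cell terms -P(x,y)·log₂P(x,y):
  X=0: 0.50572, 0.19668, 0.30640
  X=1: 0.19668, 0.38330, 0.38330
  X=2: 0.19668, 0.30640, 0.43888
Sum of the 9 terms: H(X,Y) = 2.9140 bits

Marginal of X (row sums):
  P(X=0) = 6/23 + 1/23 + 2/23 = 9/23
  P(X=1) = 1/23 + 3/23 + 3/23 = 7/23
  P(X=2) = 1/23 + 2/23 + 4/23 = 7/23
H(X) = -[(9/23)·log₂(9/23) + (7/23)·log₂(7/23) + (7/23)·log₂(7/23)]
  = 0.52968 + 0.52232 + 0.52232 = 1.5743 bits

H(Y|X) = H(X,Y) - H(X) = 2.9140 - 1.5743 = 1.3397 bits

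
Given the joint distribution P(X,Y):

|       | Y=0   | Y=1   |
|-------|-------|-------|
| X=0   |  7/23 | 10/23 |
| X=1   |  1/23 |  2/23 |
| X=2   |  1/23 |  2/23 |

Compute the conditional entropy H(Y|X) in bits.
0.9620 bits

H(Y|X) = H(X,Y) - H(X)

H(X,Y) = -Σ_{x,y} P(x,y) log₂ P(x,y). Per-cell terms -P(x,y)·log₂P(x,y):
  X=0: 0.5223, 0.5224
  X=1: 0.1967, 0.3064
  X=2: 0.1967, 0.3064
Sum of the 6 terms: H(X,Y) = 2.0509 bits

Marginal of X (row sums):
  P(X=0) = 7/23 + 10/23 = 17/23
  P(X=1) = 1/23 + 2/23 = 3/23
  P(X=2) = 1/23 + 2/23 = 3/23
H(X) = -[(17/23)·log₂(17/23) + (3/23)·log₂(3/23) + (3/23)·log₂(3/23)]
  = 0.3223 + 0.3833 + 0.3833 = 1.0889 bits

H(Y|X) = H(X,Y) - H(X) = 2.0509 - 1.0889 = 0.9620 bits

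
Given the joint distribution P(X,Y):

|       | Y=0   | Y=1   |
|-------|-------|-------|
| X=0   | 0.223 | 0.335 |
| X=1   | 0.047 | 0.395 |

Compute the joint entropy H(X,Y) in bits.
1.7480 bits

H(X,Y) = -Σ_{x,y} P(x,y) log₂ P(x,y). Per-cell terms -P(x,y)·log₂P(x,y):
  X=0: 0.4828, 0.5286
  X=1: 0.2073, 0.5293
Sum of the 4 terms: H(X,Y) = 1.7480 bits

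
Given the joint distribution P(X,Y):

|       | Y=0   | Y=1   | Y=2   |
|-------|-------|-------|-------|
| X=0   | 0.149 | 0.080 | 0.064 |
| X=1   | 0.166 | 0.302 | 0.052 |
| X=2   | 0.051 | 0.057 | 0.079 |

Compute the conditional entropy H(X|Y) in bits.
1.3599 bits

H(X|Y) = H(X,Y) - H(Y)

H(X,Y) = -Σ_{x,y} P(x,y) log₂ P(x,y). Per-cell terms -P(x,y)·log₂P(x,y):
  X=0: 0.40925, 0.29151, 0.25381
  X=1: 0.43006, 0.52167, 0.22180
  X=2: 0.21896, 0.23557, 0.28930
Sum of the 9 terms: H(X,Y) = 2.8719 bits

Marginal of Y (column sums):
  P(Y=0) = 0.149 + 0.166 + 0.051 = 0.366
  P(Y=1) = 0.080 + 0.302 + 0.057 = 0.439
  P(Y=2) = 0.064 + 0.052 + 0.079 = 0.195
H(Y) = -[0.366·log₂(0.366) + 0.439·log₂(0.439) + 0.195·log₂(0.195)]
  = 0.53073 + 0.52140 + 0.45990 = 1.5120 bits

H(X|Y) = H(X,Y) - H(Y) = 2.8719 - 1.5120 = 1.3599 bits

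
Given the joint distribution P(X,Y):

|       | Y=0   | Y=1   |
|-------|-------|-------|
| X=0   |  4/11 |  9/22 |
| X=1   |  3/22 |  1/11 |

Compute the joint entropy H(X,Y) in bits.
1.7647 bits

H(X,Y) = -Σ_{x,y} P(x,y) log₂ P(x,y). Per-cell terms -P(x,y)·log₂P(x,y):
  X=0: 0.5307, 0.5275
  X=1: 0.3920, 0.3145
Sum of the 4 terms: H(X,Y) = 1.7647 bits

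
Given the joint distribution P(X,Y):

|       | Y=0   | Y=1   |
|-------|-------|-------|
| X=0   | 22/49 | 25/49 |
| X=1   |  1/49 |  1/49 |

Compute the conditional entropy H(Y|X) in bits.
0.9972 bits

H(Y|X) = H(X,Y) - H(X)

H(X,Y) = -Σ_{x,y} P(x,y) log₂ P(x,y). Per-cell terms -P(x,y)·log₂P(x,y):
  X=0: 0.51870, 0.49533
  X=1: 0.11459, 0.11459
Sum of the 4 terms: H(X,Y) = 1.2432 bits

Marginal of X (row sums):
  P(X=0) = 22/49 + 25/49 = 47/49
  P(X=1) = 1/49 + 1/49 = 2/49
H(X) = -[(47/49)·log₂(47/49) + (2/49)·log₂(2/49)]
  = 0.05767 + 0.18836 = 0.2460 bits

H(Y|X) = H(X,Y) - H(X) = 1.2432 - 0.2460 = 0.9972 bits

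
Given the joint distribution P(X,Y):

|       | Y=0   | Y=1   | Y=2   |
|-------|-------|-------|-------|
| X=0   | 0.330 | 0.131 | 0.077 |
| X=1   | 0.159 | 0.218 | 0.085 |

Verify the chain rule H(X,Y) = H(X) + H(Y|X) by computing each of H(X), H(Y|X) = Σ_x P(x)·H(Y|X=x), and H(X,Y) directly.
H(X) = 0.9958 bits, H(Y|X) = 1.4041 bits, H(X,Y) = 2.4000 bits

Marginal of X (row sums):
  P(X=0) = 0.330 + 0.131 + 0.077 = 0.538
  P(X=1) = 0.159 + 0.218 + 0.085 = 0.462
H(X) = -[0.538·log₂(0.538) + 0.462·log₂(0.462)]
  = 0.48115 + 0.51468 = 0.9958 bits

H(Y|X) = Σ_x P(x)·H(Y|X=x):
  X=0: P(X=0) = 0.538, P(Y|X=0) = (165/269, 131/538, 77/538) → H(Y|X=0) = 1.33018
  X=1: P(X=1) = 0.462, P(Y|X=1) = (53/154, 109/231, 85/462) → H(Y|X=1) = 1.49025
H(Y|X) = 0.538·1.33018 + 0.462·1.49025 = 1.4041 bits

H(X,Y) = -Σ_{x,y} P(x,y) log₂ P(x,y). Per-cell terms -P(x,y)·log₂P(x,y):
  X=0: 0.52782, 0.38414, 0.28482
  X=1: 0.42181, 0.47908, 0.30229
Sum of the 6 terms: H(X,Y) = 2.4000 bits

Chain rule check:
  H(X) + H(Y|X) = 0.9958 + 1.4041 = 2.3999 bits
  H(X,Y) = 2.4000 bits
✓ Chain rule verified (Δ = 0.0001 is 4-dp rounding noise: each of the three values was rounded independently).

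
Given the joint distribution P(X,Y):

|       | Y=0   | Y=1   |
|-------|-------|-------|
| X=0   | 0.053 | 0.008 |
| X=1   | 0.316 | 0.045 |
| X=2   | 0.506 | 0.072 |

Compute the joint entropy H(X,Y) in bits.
1.7774 bits

H(X,Y) = -Σ_{x,y} P(x,y) log₂ P(x,y). Per-cell terms -P(x,y)·log₂P(x,y):
  X=0: 0.2246, 0.0557
  X=1: 0.5252, 0.2013
  X=2: 0.4973, 0.2733
Sum of the 6 terms: H(X,Y) = 1.7774 bits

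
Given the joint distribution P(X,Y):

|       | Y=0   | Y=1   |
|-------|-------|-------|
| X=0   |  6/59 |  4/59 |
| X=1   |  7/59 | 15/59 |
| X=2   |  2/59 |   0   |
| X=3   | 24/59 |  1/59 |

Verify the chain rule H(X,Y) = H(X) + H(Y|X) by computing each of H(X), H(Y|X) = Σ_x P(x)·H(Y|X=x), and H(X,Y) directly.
H(X) = 1.6551 bits, H(Y|X) = 0.6037 bits, H(X,Y) = 2.2589 bits

Marginal of X (row sums):
  P(X=0) = 6/59 + 4/59 = 10/59
  P(X=1) = 7/59 + 15/59 = 22/59
  P(X=2) = 2/59 + 0 = 2/59
  P(X=3) = 24/59 + 1/59 = 25/59
H(X) = -[(10/59)·log₂(10/59) + (22/59)·log₂(22/59) + (2/59)·log₂(2/59) + (25/59)·log₂(25/59)]
  = 0.4340 + 0.5307 + 0.1655 + 0.5249 = 1.6551 bits

H(Y|X) = Σ_x P(x)·H(Y|X=x):
  X=0: P(X=0) = 10/59, P(Y|X=0) = (3/5, 2/5) → H(Y|X=0) = 0.9710
  X=1: P(X=1) = 22/59, P(Y|X=1) = (7/22, 15/22) → H(Y|X=1) = 0.9024
  X=2: P(X=2) = 2/59, P(Y|X=2) = (1, 0) → H(Y|X=2) = 0.0000
  X=3: P(X=3) = 25/59, P(Y|X=3) = (24/25, 1/25) → H(Y|X=3) = 0.2423
H(Y|X) = (10/59)·0.9710 + (22/59)·0.9024 + (2/59)·0.0000 + (25/59)·0.2423 = 0.6037 bits

H(X,Y) = -Σ_{x,y} P(x,y) log₂ P(x,y). Per-cell terms -P(x,y)·log₂P(x,y):
  X=0: 0.3354, 0.2632
  X=1: 0.3649, 0.5023
  X=2: 0.1655, 0.0000
  X=3: 0.5279, 0.0997
  (cells with P = 0 contribute 0)
Sum of the 8 terms: H(X,Y) = 2.2589 bits

Chain rule check:
  H(X) + H(Y|X) = 1.6551 + 0.6037 = 2.2588 bits
  H(X,Y) = 2.2589 bits
✓ Chain rule verified (Δ = 0.0001 is 4-dp rounding noise: each of the three values was rounded independently).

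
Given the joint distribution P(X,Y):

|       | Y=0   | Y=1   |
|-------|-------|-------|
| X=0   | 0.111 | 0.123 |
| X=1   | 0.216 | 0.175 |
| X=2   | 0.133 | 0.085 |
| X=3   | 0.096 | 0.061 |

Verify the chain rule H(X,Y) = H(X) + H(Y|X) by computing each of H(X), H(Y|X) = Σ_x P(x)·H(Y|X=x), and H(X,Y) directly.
H(X) = 1.9185 bits, H(Y|X) = 0.9831 bits, H(X,Y) = 2.9016 bits

Marginal of X (row sums):
  P(X=0) = 0.111 + 0.123 = 0.234
  P(X=1) = 0.216 + 0.175 = 0.391
  P(X=2) = 0.133 + 0.085 = 0.218
  P(X=3) = 0.096 + 0.061 = 0.157
H(X) = -[0.234·log₂(0.234) + 0.391·log₂(0.391) + 0.218·log₂(0.218) + 0.157·log₂(0.157)]
  = 0.49033 + 0.52971 + 0.47908 + 0.41937 = 1.9185 bits

H(Y|X) = Σ_x P(x)·H(Y|X=x):
  X=0: P(X=0) = 0.234, P(Y|X=0) = (37/78, 41/78) → H(Y|X=0) = 0.99810
  X=1: P(X=1) = 0.391, P(Y|X=1) = (216/391, 175/391) → H(Y|X=1) = 0.99205
  X=2: P(X=2) = 0.218, P(Y|X=2) = (133/218, 85/218) → H(Y|X=2) = 0.96474
  X=3: P(X=3) = 0.157, P(Y|X=3) = (96/157, 61/157) → H(Y|X=3) = 0.96385
H(Y|X) = 0.234·0.99810 + 0.391·0.99205 + 0.218·0.96474 + 0.157·0.96385 = 0.9831 bits

H(X,Y) = -Σ_{x,y} P(x,y) log₂ P(x,y). Per-cell terms -P(x,y)·log₂P(x,y):
  X=0: 0.35202, 0.37186
  X=1: 0.47755, 0.44005
  X=2: 0.38710, 0.30229
  X=3: 0.32456, 0.24614
Sum of the 8 terms: H(X,Y) = 2.9016 bits

Chain rule check:
  H(X) + H(Y|X) = 1.9185 + 0.9831 = 2.9016 bits
  H(X,Y) = 2.9016 bits
✓ Chain rule verified.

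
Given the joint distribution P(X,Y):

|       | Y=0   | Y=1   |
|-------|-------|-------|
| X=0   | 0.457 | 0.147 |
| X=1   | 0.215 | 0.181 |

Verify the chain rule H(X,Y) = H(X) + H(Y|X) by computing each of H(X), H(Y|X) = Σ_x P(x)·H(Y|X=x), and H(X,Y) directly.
H(X) = 0.9686 bits, H(Y|X) = 0.8775 bits, H(X,Y) = 1.8460 bits

Marginal of X (row sums):
  P(X=0) = 0.457 + 0.147 = 0.604
  P(X=1) = 0.215 + 0.181 = 0.396
H(X) = -[0.604·log₂(0.604) + 0.396·log₂(0.396)]
  = 0.43934 + 0.52923 = 0.9686 bits

H(Y|X) = Σ_x P(x)·H(Y|X=x):
  X=0: P(X=0) = 0.604, P(Y|X=0) = (457/604, 147/604) → H(Y|X=0) = 0.80061
  X=1: P(X=1) = 0.396, P(Y|X=1) = (215/396, 181/396) → H(Y|X=1) = 0.99468
H(Y|X) = 0.604·0.80061 + 0.396·0.99468 = 0.8775 bits

H(X,Y) = -Σ_{x,y} P(x,y) log₂ P(x,y). Per-cell terms -P(x,y)·log₂P(x,y):
  X=0: 0.51629, 0.40662
  X=1: 0.47678, 0.44633
Sum of the 4 terms: H(X,Y) = 1.8460 bits

Chain rule check:
  H(X) + H(Y|X) = 0.9686 + 0.8775 = 1.8461 bits
  H(X,Y) = 1.8460 bits
✓ Chain rule verified (Δ = 0.0001 is 4-dp rounding noise: each of the three values was rounded independently).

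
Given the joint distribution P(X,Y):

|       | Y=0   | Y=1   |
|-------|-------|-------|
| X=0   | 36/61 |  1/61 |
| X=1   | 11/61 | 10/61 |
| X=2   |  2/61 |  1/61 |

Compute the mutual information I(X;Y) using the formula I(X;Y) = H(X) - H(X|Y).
0.2177 bits

I(X;Y) = H(X) - H(X|Y)

Marginal of X (row sums):
  P(X=0) = 36/61 + 1/61 = 37/61
  P(X=1) = 11/61 + 10/61 = 21/61
  P(X=2) = 2/61 + 1/61 = 3/61
H(X) = -[(37/61)·log₂(37/61) + (21/61)·log₂(21/61) + (3/61)·log₂(3/61)]
  = 0.4375 + 0.5296 + 0.2137 = 1.1808 bits

Marginal of Y (column sums):
  P(Y=0) = 36/61 + 11/61 + 2/61 = 49/61
  P(Y=1) = 1/61 + 10/61 + 1/61 = 12/61
H(X|Y) = Σ_y P(y)·H(X|Y=y):
  Y=0: P(Y=0) = 49/61, P(X|Y=0) = (36/49, 11/49, 2/49) → H(X|Y=0) = 0.9990
  Y=1: P(Y=1) = 12/61, P(X|Y=1) = (1/12, 5/6, 1/12) → H(X|Y=1) = 0.8167
H(X|Y) = (49/61)·0.9990 + (12/61)·0.8167 = 0.9631 bits

I(X;Y) = H(X) - H(X|Y) = 1.1808 - 0.9631 = 0.2177 bits

Cross-check via I(X;Y) = H(X) + H(Y) - H(X,Y): computing H(Y) from the column sums and H(X,Y) from the 6 cells in the same way gives H(Y) = 0.7153 bits and H(X,Y) = 1.6784 bits, so
I(X;Y) = 1.1808 + 0.7153 - 1.6784 = 0.2177 bits ✓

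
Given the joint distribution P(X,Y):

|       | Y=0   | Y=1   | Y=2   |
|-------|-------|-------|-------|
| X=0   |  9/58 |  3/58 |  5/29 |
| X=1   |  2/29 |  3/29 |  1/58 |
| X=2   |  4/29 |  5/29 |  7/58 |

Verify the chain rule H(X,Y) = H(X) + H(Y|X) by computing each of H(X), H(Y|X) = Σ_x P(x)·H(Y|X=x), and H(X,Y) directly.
H(X) = 1.5087 bits, H(Y|X) = 1.4720 bits, H(X,Y) = 2.9807 bits

Marginal of X (row sums):
  P(X=0) = 9/58 + 3/58 + 5/29 = 11/29
  P(X=1) = 2/29 + 3/29 + 1/58 = 11/58
  P(X=2) = 4/29 + 5/29 + 7/58 = 25/58
H(X) = -[(11/29)·log₂(11/29) + (11/58)·log₂(11/58) + (25/58)·log₂(25/58)]
  = 0.53048 + 0.45490 + 0.52333 = 1.5087 bits

H(Y|X) = Σ_x P(x)·H(Y|X=x):
  X=0: P(X=0) = 11/29, P(Y|X=0) = (9/22, 3/22, 5/11) → H(Y|X=0) = 1.43655
  X=1: P(X=1) = 11/58, P(Y|X=1) = (4/11, 6/11, 1/11) → H(Y|X=1) = 1.32218
  X=2: P(X=2) = 25/58, P(Y|X=2) = (8/25, 2/5, 7/25) → H(Y|X=2) = 1.56903
H(Y|X) = (11/29)·1.43655 + (11/58)·1.32218 + (25/58)·1.56903 = 1.4720 bits

H(X,Y) = -Σ_{x,y} P(x,y) log₂ P(x,y). Per-cell terms -P(x,y)·log₂P(x,y):
  X=0: 0.41711, 0.22102, 0.43725
  X=1: 0.26607, 0.33859, 0.10100
  X=2: 0.39420, 0.43725, 0.36818
Sum of the 9 terms: H(X,Y) = 2.9807 bits

Chain rule check:
  H(X) + H(Y|X) = 1.5087 + 1.4720 = 2.9807 bits
  H(X,Y) = 2.9807 bits
✓ Chain rule verified.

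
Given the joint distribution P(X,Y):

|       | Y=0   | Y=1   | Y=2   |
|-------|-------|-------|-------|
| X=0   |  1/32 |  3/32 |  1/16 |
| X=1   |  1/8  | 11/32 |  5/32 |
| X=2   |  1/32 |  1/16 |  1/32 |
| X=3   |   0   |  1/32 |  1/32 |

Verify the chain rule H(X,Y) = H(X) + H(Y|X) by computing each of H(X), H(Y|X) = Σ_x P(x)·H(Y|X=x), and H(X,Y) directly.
H(X) = 1.5016 bits, H(Y|X) = 1.4228 bits, H(X,Y) = 2.9244 bits

Marginal of X (row sums):
  P(X=0) = 1/32 + 3/32 + 1/16 = 3/16
  P(X=1) = 1/8 + 11/32 + 5/32 = 5/8
  P(X=2) = 1/32 + 1/16 + 1/32 = 1/8
  P(X=3) = 0 + 1/32 + 1/32 = 1/16
H(X) = -[(3/16)·log₂(3/16) + (5/8)·log₂(5/8) + (1/8)·log₂(1/8) + (1/16)·log₂(1/16)]
  = 0.45282 + 0.42379 + 0.37500 + 0.25000 = 1.5016 bits

H(Y|X) = Σ_x P(x)·H(Y|X=x):
  X=0: P(X=0) = 3/16, P(Y|X=0) = (1/6, 1/2, 1/3) → H(Y|X=0) = 1.45915
  X=1: P(X=1) = 5/8, P(Y|X=1) = (1/5, 11/20, 1/4) → H(Y|X=1) = 1.43876
  X=2: P(X=2) = 1/8, P(Y|X=2) = (1/4, 1/2, 1/4) → H(Y|X=2) = 1.50000
  X=3: P(X=3) = 1/16, P(Y|X=3) = (0, 1/2, 1/2) → H(Y|X=3) = 1.00000
H(Y|X) = (3/16)·1.45915 + (5/8)·1.43876 + (1/8)·1.50000 + (1/16)·1.00000 = 1.4228 bits

H(X,Y) = -Σ_{x,y} P(x,y) log₂ P(x,y). Per-cell terms -P(x,y)·log₂P(x,y):
  X=0: 0.15625, 0.32016, 0.25000
  X=1: 0.37500, 0.52957, 0.41845
  X=2: 0.15625, 0.25000, 0.15625
  X=3: 0.00000, 0.15625, 0.15625
  (cells with P = 0 contribute 0)
Sum of the 12 terms: H(X,Y) = 2.9244 bits

Chain rule check:
  H(X) + H(Y|X) = 1.5016 + 1.4228 = 2.9244 bits
  H(X,Y) = 2.9244 bits
✓ Chain rule verified.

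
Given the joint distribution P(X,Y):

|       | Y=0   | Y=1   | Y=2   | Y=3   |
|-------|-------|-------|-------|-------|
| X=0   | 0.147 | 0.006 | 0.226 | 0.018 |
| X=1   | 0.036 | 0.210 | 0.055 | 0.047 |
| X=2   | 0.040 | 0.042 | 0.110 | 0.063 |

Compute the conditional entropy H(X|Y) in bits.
1.2061 bits

H(X|Y) = H(X,Y) - H(Y)

H(X,Y) = -Σ_{x,y} P(x,y) log₂ P(x,y). Per-cell terms -P(x,y)·log₂P(x,y):
  X=0: 0.4066, 0.0443, 0.4849, 0.1043
  X=1: 0.1727, 0.4728, 0.2301, 0.2073
  X=2: 0.1858, 0.1921, 0.3503, 0.2513
Sum of the 12 terms: H(X,Y) = 3.1025 bits

Marginal of Y (column sums):
  P(Y=0) = 0.147 + 0.036 + 0.040 = 0.223
  P(Y=1) = 0.006 + 0.210 + 0.042 = 0.258
  P(Y=2) = 0.226 + 0.055 + 0.110 = 0.391
  P(Y=3) = 0.018 + 0.047 + 0.063 = 0.128
H(Y) = -[0.223·log₂(0.223) + 0.258·log₂(0.258) + 0.391·log₂(0.391) + 0.128·log₂(0.128)]
  = 0.4828 + 0.5043 + 0.5297 + 0.3796 = 1.8964 bits

H(X|Y) = H(X,Y) - H(Y) = 3.1025 - 1.8964 = 1.2061 bits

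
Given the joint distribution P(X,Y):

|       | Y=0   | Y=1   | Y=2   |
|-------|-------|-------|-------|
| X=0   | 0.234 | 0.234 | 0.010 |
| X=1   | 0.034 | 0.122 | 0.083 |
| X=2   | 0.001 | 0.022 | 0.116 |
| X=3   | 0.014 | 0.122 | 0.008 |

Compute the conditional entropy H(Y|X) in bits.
1.0842 bits

H(Y|X) = H(X,Y) - H(X)

H(X,Y) = -Σ_{x,y} P(x,y) log₂ P(x,y). Per-cell terms -P(x,y)·log₂P(x,y):
  X=0: 0.49033, 0.49033, 0.06644
  X=1: 0.16586, 0.37028, 0.29803
  X=2: 0.00997, 0.12114, 0.36051
  X=3: 0.08622, 0.37028, 0.05573
Sum of the 12 terms: H(X,Y) = 2.8851 bits

Marginal of X (row sums):
  P(X=0) = 0.234 + 0.234 + 0.010 = 0.478
  P(X=1) = 0.034 + 0.122 + 0.083 = 0.239
  P(X=2) = 0.001 + 0.022 + 0.116 = 0.139
  P(X=3) = 0.014 + 0.122 + 0.008 = 0.144
H(X) = -[0.478·log₂(0.478) + 0.239·log₂(0.239) + 0.139·log₂(0.139) + 0.144·log₂(0.144)]
  = 0.50903 + 0.49352 + 0.39571 + 0.40260 = 1.8009 bits

H(Y|X) = H(X,Y) - H(X) = 2.8851 - 1.8009 = 1.0842 bits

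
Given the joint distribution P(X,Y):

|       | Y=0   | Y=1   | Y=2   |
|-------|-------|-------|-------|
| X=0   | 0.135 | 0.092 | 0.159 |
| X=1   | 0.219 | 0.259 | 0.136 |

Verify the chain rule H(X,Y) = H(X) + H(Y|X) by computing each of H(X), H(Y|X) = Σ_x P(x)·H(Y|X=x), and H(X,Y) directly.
H(X) = 0.9622 bits, H(Y|X) = 1.5424 bits, H(X,Y) = 2.5046 bits

Marginal of X (row sums):
  P(X=0) = 0.135 + 0.092 + 0.159 = 0.386
  P(X=1) = 0.219 + 0.259 + 0.136 = 0.614
H(X) = -[0.386·log₂(0.386) + 0.614·log₂(0.614)]
  = 0.5301 + 0.4321 = 0.9622 bits

H(Y|X) = Σ_x P(x)·H(Y|X=x):
  X=0: P(X=0) = 0.386, P(Y|X=0) = (135/386, 46/193, 159/386) → H(Y|X=0) = 1.5503
  X=1: P(X=1) = 0.614, P(Y|X=1) = (219/614, 259/614, 68/307) → H(Y|X=1) = 1.5375
H(Y|X) = 0.386·1.5503 + 0.614·1.5375 = 1.5424 bits

H(X,Y) = -Σ_{x,y} P(x,y) log₂ P(x,y). Per-cell terms -P(x,y)·log₂P(x,y):
  X=0: 0.3900, 0.3167, 0.4218
  X=1: 0.4798, 0.5048, 0.3915
Sum of the 6 terms: H(X,Y) = 2.5046 bits

Chain rule check:
  H(X) + H(Y|X) = 0.9622 + 1.5424 = 2.5046 bits
  H(X,Y) = 2.5046 bits
✓ Chain rule verified.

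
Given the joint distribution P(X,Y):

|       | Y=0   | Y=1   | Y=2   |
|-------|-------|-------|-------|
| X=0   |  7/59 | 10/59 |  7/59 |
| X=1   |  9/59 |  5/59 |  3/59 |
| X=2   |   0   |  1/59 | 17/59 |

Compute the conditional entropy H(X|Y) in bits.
1.1776 bits

H(X|Y) = H(X,Y) - H(Y)

H(X,Y) = -Σ_{x,y} P(x,y) log₂ P(x,y). Per-cell terms -P(x,y)·log₂P(x,y):
  X=0: 0.36486, 0.43402, 0.36486
  X=1: 0.41380, 0.30176, 0.21853
  X=2: 0.00000, 0.09971, 0.51726
  (cells with P = 0 contribute 0)
Sum of the 9 terms: H(X,Y) = 2.7148 bits

Marginal of Y (column sums):
  P(Y=0) = 7/59 + 9/59 + 0 = 16/59
  P(Y=1) = 10/59 + 5/59 + 1/59 = 16/59
  P(Y=2) = 7/59 + 3/59 + 17/59 = 27/59
H(Y) = -[(16/59)·log₂(16/59) + (16/59)·log₂(16/59) + (27/59)·log₂(27/59)]
  = 0.51055 + 0.51055 + 0.51609 = 1.5372 bits

H(X|Y) = H(X,Y) - H(Y) = 2.7148 - 1.5372 = 1.1776 bits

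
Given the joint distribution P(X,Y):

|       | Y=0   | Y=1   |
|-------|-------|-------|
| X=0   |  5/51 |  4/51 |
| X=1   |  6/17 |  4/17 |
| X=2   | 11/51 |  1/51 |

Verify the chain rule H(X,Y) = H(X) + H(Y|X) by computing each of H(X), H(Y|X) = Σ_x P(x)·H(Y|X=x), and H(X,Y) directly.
H(X) = 1.3831 bits, H(Y|X) = 0.8434 bits, H(X,Y) = 2.2265 bits

Marginal of X (row sums):
  P(X=0) = 5/51 + 4/51 = 3/17
  P(X=1) = 6/17 + 4/17 = 10/17
  P(X=2) = 11/51 + 1/51 = 4/17
H(X) = -[(3/17)·log₂(3/17) + (10/17)·log₂(10/17) + (4/17)·log₂(4/17)]
  = 0.4416 + 0.4503 + 0.4912 = 1.3831 bits

H(Y|X) = Σ_x P(x)·H(Y|X=x):
  X=0: P(X=0) = 3/17, P(Y|X=0) = (5/9, 4/9) → H(Y|X=0) = 0.9911
  X=1: P(X=1) = 10/17, P(Y|X=1) = (3/5, 2/5) → H(Y|X=1) = 0.9710
  X=2: P(X=2) = 4/17, P(Y|X=2) = (11/12, 1/12) → H(Y|X=2) = 0.4138
H(Y|X) = (3/17)·0.9911 + (10/17)·0.9710 + (4/17)·0.4138 = 0.8434 bits

H(X,Y) = -Σ_{x,y} P(x,y) log₂ P(x,y). Per-cell terms -P(x,y)·log₂P(x,y):
  X=0: 0.3285, 0.2880
  X=1: 0.5303, 0.4912
  X=2: 0.4773, 0.1112
Sum of the 6 terms: H(X,Y) = 2.2265 bits

Chain rule check:
  H(X) + H(Y|X) = 1.3831 + 0.8434 = 2.2265 bits
  H(X,Y) = 2.2265 bits
✓ Chain rule verified.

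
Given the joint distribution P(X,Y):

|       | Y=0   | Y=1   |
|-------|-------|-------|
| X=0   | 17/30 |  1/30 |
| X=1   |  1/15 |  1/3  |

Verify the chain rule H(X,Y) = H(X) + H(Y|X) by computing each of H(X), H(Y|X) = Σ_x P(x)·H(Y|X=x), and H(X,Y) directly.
H(X) = 0.9710 bits, H(Y|X) = 0.4457 bits, H(X,Y) = 1.4167 bits

Marginal of X (row sums):
  P(X=0) = 17/30 + 1/30 = 3/5
  P(X=1) = 1/15 + 1/3 = 2/5
H(X) = -[(3/5)·log₂(3/5) + (2/5)·log₂(2/5)]
  = 0.4422 + 0.5288 = 0.9710 bits

H(Y|X) = Σ_x P(x)·H(Y|X=x):
  X=0: P(X=0) = 3/5, P(Y|X=0) = (17/18, 1/18) → H(Y|X=0) = 0.3095
  X=1: P(X=1) = 2/5, P(Y|X=1) = (1/6, 5/6) → H(Y|X=1) = 0.6500
H(Y|X) = (3/5)·0.3095 + (2/5)·0.6500 = 0.4457 bits

H(X,Y) = -Σ_{x,y} P(x,y) log₂ P(x,y). Per-cell terms -P(x,y)·log₂P(x,y):
  X=0: 0.4643, 0.1636
  X=1: 0.2605, 0.5283
Sum of the 4 terms: H(X,Y) = 1.4167 bits

Chain rule check:
  H(X) + H(Y|X) = 0.9710 + 0.4457 = 1.4167 bits
  H(X,Y) = 1.4167 bits
✓ Chain rule verified.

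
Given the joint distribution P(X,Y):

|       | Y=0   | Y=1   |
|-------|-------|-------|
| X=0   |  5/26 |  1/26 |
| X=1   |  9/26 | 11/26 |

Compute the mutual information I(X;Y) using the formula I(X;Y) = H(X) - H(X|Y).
0.0820 bits

I(X;Y) = H(X) - H(X|Y)

Marginal of X (row sums):
  P(X=0) = 5/26 + 1/26 = 3/13
  P(X=1) = 9/26 + 11/26 = 10/13
H(X) = -[(3/13)·log₂(3/13) + (10/13)·log₂(10/13)]
  = 0.48818705 + 0.29116279 = 0.7793498 bits

Marginal of Y (column sums):
  P(Y=0) = 5/26 + 9/26 = 7/13
  P(Y=1) = 1/26 + 11/26 = 6/13
H(X|Y) = Σ_y P(y)·H(X|Y=y):
  Y=0: P(Y=0) = 7/13, P(X|Y=0) = (5/14, 9/14) → H(X|Y=0) = 0.94028596
  Y=1: P(Y=1) = 6/13, P(X|Y=1) = (1/12, 11/12) → H(X|Y=1) = 0.41381685
H(X|Y) = (7/13)·0.94028596 + (6/13)·0.41381685 = 0.6973002 bits

I(X;Y) = H(X) - H(X|Y) = 0.7793498 - 0.6973002 = 0.0820 bits

Cross-check via I(X;Y) = H(X) + H(Y) - H(X,Y): computing H(Y) from the column sums and H(X,Y) from the 4 cells in the same way gives H(Y) = 0.9957275 bits and H(X,Y) = 1.6930277 bits, so
I(X;Y) = 0.7793498 + 0.9957275 - 1.6930277 = 0.0820 bits ✓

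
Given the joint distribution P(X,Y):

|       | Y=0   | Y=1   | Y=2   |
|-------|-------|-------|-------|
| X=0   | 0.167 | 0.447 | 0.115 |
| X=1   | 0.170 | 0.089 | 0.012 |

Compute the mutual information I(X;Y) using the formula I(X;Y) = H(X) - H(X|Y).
0.1010 bits

I(X;Y) = H(X) - H(X|Y)

Marginal of X (row sums):
  P(X=0) = 0.167 + 0.447 + 0.115 = 0.729
  P(X=1) = 0.170 + 0.089 + 0.012 = 0.271
H(X) = -[0.729·log₂(0.729) + 0.271·log₂(0.271)]
  = 0.33243 + 0.51047 = 0.84290 bits

Marginal of Y (column sums):
  P(Y=0) = 0.167 + 0.170 = 0.337
  P(Y=1) = 0.447 + 0.089 = 0.536
  P(Y=2) = 0.115 + 0.012 = 0.127
H(X|Y) = Σ_y P(y)·H(X|Y=y):
  Y=0: P(Y=0) = 0.337, P(X|Y=0) = (167/337, 170/337) → H(X|Y=0) = 0.99994
  Y=1: P(Y=1) = 0.536, P(X|Y=1) = (447/536, 89/536) → H(X|Y=1) = 0.64858
  Y=2: P(Y=2) = 0.127, P(X|Y=2) = (115/127, 12/127) → H(X|Y=2) = 0.45128
H(X|Y) = 0.337·0.99994 + 0.536·0.64858 + 0.127·0.45128 = 0.74193 bits

I(X;Y) = H(X) - H(X|Y) = 0.84290 - 0.74193 = 0.1010 bits

Cross-check via I(X;Y) = H(X) + H(Y) - H(X,Y): computing H(Y) from the column sums and H(X,Y) from the 6 cells in the same way gives H(Y) = 1.38914 bits and H(X,Y) = 2.13107 bits, so
I(X;Y) = 0.84290 + 1.38914 - 2.13107 = 0.1010 bits ✓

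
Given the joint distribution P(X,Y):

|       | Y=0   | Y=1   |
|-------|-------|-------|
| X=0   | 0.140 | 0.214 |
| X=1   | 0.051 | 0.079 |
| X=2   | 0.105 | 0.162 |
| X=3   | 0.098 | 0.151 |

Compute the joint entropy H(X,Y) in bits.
2.8884 bits

H(X,Y) = -Σ_{x,y} P(x,y) log₂ P(x,y). Per-cell terms -P(x,y)·log₂P(x,y):
  X=0: 0.3971, 0.4760
  X=1: 0.2190, 0.2893
  X=2: 0.3414, 0.4254
  X=3: 0.3284, 0.4118
Sum of the 8 terms: H(X,Y) = 2.8884 bits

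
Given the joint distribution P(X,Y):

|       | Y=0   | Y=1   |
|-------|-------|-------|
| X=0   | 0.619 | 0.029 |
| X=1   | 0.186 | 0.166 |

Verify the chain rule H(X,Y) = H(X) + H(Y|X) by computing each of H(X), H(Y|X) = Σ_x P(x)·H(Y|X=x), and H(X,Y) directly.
H(X) = 0.9358 bits, H(Y|X) = 0.5220 bits, H(X,Y) = 1.4579 bits

Marginal of X (row sums):
  P(X=0) = 0.619 + 0.029 = 0.648
  P(X=1) = 0.186 + 0.166 = 0.352
H(X) = -[0.648·log₂(0.648) + 0.352·log₂(0.352)]
  = 0.405605 + 0.530236 = 0.9358 bits

H(Y|X) = Σ_x P(x)·H(Y|X=x):
  X=0: P(X=0) = 0.648, P(Y|X=0) = (619/648, 29/648) → H(Y|X=0) = 0.263676
  X=1: P(X=1) = 0.352, P(Y|X=1) = (93/176, 83/176) → H(Y|X=1) = 0.997670
H(Y|X) = 0.648·0.263676 + 0.352·0.997670 = 0.5220 bits

H(X,Y) = -Σ_{x,y} P(x,y) log₂ P(x,y). Per-cell terms -P(x,y)·log₂P(x,y):
  X=0: 0.428341, 0.148126
  X=1: 0.451352, 0.430064
Sum of the 4 terms: H(X,Y) = 1.4579 bits

Chain rule check:
  H(X) + H(Y|X) = 0.9358 + 0.5220 = 1.4578 bits
  H(X,Y) = 1.4579 bits
✓ Chain rule verified (Δ = 0.0001 is 4-dp rounding noise: each of the three values was rounded independently).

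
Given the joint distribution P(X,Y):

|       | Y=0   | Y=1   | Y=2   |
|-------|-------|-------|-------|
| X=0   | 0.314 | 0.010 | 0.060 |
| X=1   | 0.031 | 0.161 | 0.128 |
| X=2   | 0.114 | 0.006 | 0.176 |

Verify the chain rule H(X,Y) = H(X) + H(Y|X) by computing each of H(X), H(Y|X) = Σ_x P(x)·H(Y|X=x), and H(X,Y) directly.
H(X) = 1.5761 bits, H(Y|X) = 1.0603 bits, H(X,Y) = 2.6365 bits

Marginal of X (row sums):
  P(X=0) = 0.314 + 0.010 + 0.060 = 0.384
  P(X=1) = 0.031 + 0.161 + 0.128 = 0.320
  P(X=2) = 0.114 + 0.006 + 0.176 = 0.296
H(X) = -[0.384·log₂(0.384) + 0.320·log₂(0.320) + 0.296·log₂(0.296)]
  = 0.53024 + 0.52603 + 0.51987 = 1.5761 bits

H(Y|X) = Σ_x P(x)·H(Y|X=x):
  X=0: P(X=0) = 0.384, P(Y|X=0) = (157/192, 5/192, 5/32) → H(Y|X=0) = 0.79292
  X=1: P(X=1) = 0.320, P(Y|X=1) = (31/320, 161/320, 2/5) → H(Y|X=1) = 1.35362
  X=2: P(X=2) = 0.296, P(Y|X=2) = (57/148, 3/148, 22/37) → H(Y|X=2) = 1.09013
H(Y|X) = 0.384·0.79292 + 0.320·1.35362 + 0.296·1.09013 = 1.0603 bits

H(X,Y) = -Σ_{x,y} P(x,y) log₂ P(x,y). Per-cell terms -P(x,y)·log₂P(x,y):
  X=0: 0.52475, 0.06644, 0.24353
  X=1: 0.15536, 0.42421, 0.37962
  X=2: 0.35715, 0.04428, 0.44112
Sum of the 9 terms: H(X,Y) = 2.6365 bits

Chain rule check:
  H(X) + H(Y|X) = 1.5761 + 1.0603 = 2.6364 bits
  H(X,Y) = 2.6365 bits
✓ Chain rule verified (Δ = 0.0001 is 4-dp rounding noise: each of the three values was rounded independently).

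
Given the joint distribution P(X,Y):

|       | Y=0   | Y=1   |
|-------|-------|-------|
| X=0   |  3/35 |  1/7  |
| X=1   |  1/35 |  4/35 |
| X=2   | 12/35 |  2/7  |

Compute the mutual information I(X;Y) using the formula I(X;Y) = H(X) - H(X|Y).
0.0486 bits

I(X;Y) = H(X) - H(X|Y)

Marginal of X (row sums):
  P(X=0) = 3/35 + 1/7 = 8/35
  P(X=1) = 1/35 + 4/35 = 1/7
  P(X=2) = 12/35 + 2/7 = 22/35
H(X) = -[(8/35)·log₂(8/35) + (1/7)·log₂(1/7) + (22/35)·log₂(22/35)]
  = 0.4867 + 0.4011 + 0.4210 = 1.3088 bits

Marginal of Y (column sums):
  P(Y=0) = 3/35 + 1/35 + 12/35 = 16/35
  P(Y=1) = 1/7 + 4/35 + 2/7 = 19/35
H(X|Y) = Σ_y P(y)·H(X|Y=y):
  Y=0: P(Y=0) = 16/35, P(X|Y=0) = (3/16, 1/16, 3/4) → H(X|Y=0) = 1.0141
  Y=1: P(Y=1) = 19/35, P(X|Y=1) = (5/19, 4/19, 10/19) → H(X|Y=1) = 1.4675
H(X|Y) = (16/35)·1.0141 + (19/35)·1.4675 = 1.2602 bits

I(X;Y) = H(X) - H(X|Y) = 1.3088 - 1.2602 = 0.0486 bits

Cross-check via I(X;Y) = H(X) + H(Y) - H(X,Y): computing H(Y) from the column sums and H(X,Y) from the 6 cells in the same way gives H(Y) = 0.9947 bits and H(X,Y) = 2.2549 bits, so
I(X;Y) = 1.3088 + 0.9947 - 2.2549 = 0.0486 bits ✓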